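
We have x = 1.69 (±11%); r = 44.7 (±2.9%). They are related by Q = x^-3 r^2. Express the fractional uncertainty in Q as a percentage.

33.5%

For a monomial Q ∝ x^-3, r^2, fractional errors add in quadrature:
  (-3·δx/x)² = (-3×0.110)² = 0.109;  (2·δr/r)² = (2×0.0290)² = 0.00336
δQ/Q = √(0.112) = 0.335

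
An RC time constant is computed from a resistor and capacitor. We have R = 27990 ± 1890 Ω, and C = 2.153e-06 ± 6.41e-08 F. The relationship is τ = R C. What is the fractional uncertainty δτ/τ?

0.0738

Products/powers → add relative errors in quadrature, weighted by exponent:
  (1·δR/R)² = (1×0.0675)² = 0.00456;  (1·δC/C)² = (1×0.0298)² = 0.000886
δτ/τ = √(0.00545) = 0.0738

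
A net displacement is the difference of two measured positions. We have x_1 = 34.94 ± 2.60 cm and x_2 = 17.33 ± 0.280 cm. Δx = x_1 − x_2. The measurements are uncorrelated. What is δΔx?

Sums and differences: (δΔx)² = Σ (cᵢ δxᵢ)².
  (δx_1)² = 6.76;  (δx_2)² = 0.0784
δΔx = √(6.84) = 2.62 cm

2.62 cm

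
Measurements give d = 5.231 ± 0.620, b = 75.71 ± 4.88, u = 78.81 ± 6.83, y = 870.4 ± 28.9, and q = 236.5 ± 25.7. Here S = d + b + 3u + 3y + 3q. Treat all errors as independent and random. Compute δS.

118

For a sum/difference, combine absolute errors in quadrature:
  (δd)² = 0.384;  (δb)² = 23.8;  (3·δu)² = 420;  (3·δy)² = 7520;  (3·δq)² = 5940
δS = √(13900) = 118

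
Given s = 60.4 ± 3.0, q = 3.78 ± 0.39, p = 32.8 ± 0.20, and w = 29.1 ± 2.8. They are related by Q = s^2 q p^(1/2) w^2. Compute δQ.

1.6e+07

Relative error in a monomial: (δQ/Q)² = Σ (nᵢ · δxᵢ/xᵢ)².
  (2·δs/s)² = (2×0.0497)² = 0.00987;  (1·δq/q)² = (1×0.103)² = 0.0106;  (½·δp/p)² = (0.5×0.00610)² = 9.3e-06;  (2·δw/w)² = (2×0.0962)² = 0.0370
δQ/Q = √(0.0576) = 0.240
Q = 6.69e+07, so δQ = 0.240 × 6.69e+07 = 1.6e+07.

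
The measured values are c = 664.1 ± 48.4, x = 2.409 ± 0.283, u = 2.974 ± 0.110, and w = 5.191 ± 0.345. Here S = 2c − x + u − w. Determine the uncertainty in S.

Absolute uncertainties add in quadrature for a linear combination:
  (2·δc)² = 9370;  (δx)² = 0.0801;  (δu)² = 0.0121;  (δw)² = 0.119
δS = √(9370) = 96.8

96.8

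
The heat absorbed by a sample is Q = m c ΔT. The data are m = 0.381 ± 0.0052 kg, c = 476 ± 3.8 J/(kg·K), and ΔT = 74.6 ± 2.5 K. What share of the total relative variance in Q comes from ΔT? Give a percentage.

81.8%

(δQ/Q)² = (1·δm/m)² + (1·δc/c)² + (1·δΔT/ΔT)²
  m term: (1×0.0136)² = 0.000186
  c term: (1×0.00798)² = 6.37e-05
  ΔT term: (1×0.0335)² = 0.00112
Total = 0.00137. Share from ΔT = 0.00112/0.00137 = 0.818.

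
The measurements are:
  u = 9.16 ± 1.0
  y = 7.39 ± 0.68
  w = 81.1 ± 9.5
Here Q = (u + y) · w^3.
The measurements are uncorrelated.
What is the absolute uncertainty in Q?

3.17e+06

Let h = u + y = 16.6. δh = √(δu² + δy²) = √(1.00 + 0.462) = 1.21, so δh/h = 0.0731.
Q is then a monomial in h, w:
δQ/Q = √((δh/h)² + (3·δw/w)²) = √(0.00534 + 0.123) = 0.359
Q = 8.83e+06, so δQ = 0.359 × 8.83e+06 = 3.17e+06.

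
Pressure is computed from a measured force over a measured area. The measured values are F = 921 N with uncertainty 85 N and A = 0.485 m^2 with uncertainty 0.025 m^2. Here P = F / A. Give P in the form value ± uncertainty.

1900 ± 201 Pa

For a monomial P ∝ F, A^-1, fractional errors add in quadrature:
  (1·δF/F)² = (1×0.0923)² = 0.00852;  (-1·δA/A)² = (-1×0.0515)² = 0.00266
δP/P = √(0.0112) = 0.106
P = 1900 Pa, so δP = 0.106 × 1900 = 201 Pa.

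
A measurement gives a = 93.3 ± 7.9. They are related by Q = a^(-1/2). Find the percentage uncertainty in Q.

Q ∝ a^(-1/2), so δQ/Q = |−½| · δa/a = 0.5 × 0.0847 = 0.0423.

4.23%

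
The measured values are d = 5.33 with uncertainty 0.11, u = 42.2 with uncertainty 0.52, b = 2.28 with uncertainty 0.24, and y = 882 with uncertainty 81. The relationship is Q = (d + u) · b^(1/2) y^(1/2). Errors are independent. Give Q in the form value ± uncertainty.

Let w = d + u = 47.5. δw = √(δd² + δu²) = √(0.0121 + 0.270) = 0.532, so δw/w = 0.0112.
Q is then a monomial in w, b, y:
δQ/Q = √((δw/w)² + (½·δb/b)² + (½·δy/y)²) = √(0.000125 + 0.00277 + 0.00211) = 0.0707
Q = 2130, so δQ = 0.0707 × 2130 = 151.

2130 ± 151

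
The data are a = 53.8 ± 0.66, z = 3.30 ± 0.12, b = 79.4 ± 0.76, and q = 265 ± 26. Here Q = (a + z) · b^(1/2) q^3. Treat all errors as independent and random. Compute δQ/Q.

0.295

Let u = a + z = 57.1. δu = √(δa² + δz²) = √(0.436 + 0.0144) = 0.671, so δu/u = 0.0117.
Q is then a monomial in u, b, q:
δQ/Q = √((δu/u)² + (½·δb/b)² + (3·δq/q)²) = √(0.000138 + 2.29e-05 + 0.0866) = 0.295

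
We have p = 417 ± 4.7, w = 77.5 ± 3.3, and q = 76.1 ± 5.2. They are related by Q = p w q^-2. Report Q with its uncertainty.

For a monomial Q ∝ p, w, q^-2, fractional errors add in quadrature:
  (1·δp/p)² = (1×0.0113)² = 0.000127;  (1·δw/w)² = (1×0.0426)² = 0.00181;  (-2·δq/q)² = (-2×0.0683)² = 0.0187
δQ/Q = √(0.0206) = 0.144
Q = 5.58, so δQ = 0.144 × 5.58 = 0.801.

5.58 ± 0.801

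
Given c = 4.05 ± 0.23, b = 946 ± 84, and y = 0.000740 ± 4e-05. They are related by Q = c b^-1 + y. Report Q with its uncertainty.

0.00502 ± 0.000453

Let p = c·b^-1 = 0.00428. δp/p = √((1·δc/c)² + (-1·δb/b)²) = √(0.00323 + 0.00788) = 0.105, so δp = 0.000451.
Q = p + y: δQ = √(δp² + δy²) = √(2.04e-07 + 1.6e-09) = 0.000453
Q = 0.00502.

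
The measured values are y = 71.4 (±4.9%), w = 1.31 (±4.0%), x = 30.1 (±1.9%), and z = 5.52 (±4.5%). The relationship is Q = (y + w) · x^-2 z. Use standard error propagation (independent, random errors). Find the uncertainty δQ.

0.0337

Let u = y + w = 72.7. δu = √(δy² + δw²) = √(12.2 + 0.00275) = 3.50, so δu/u = 0.0481.
Q is then a monomial in u, x, z:
δQ/Q = √((δu/u)² + (-2·δx/x)² + (1·δz/z)²) = √(0.00232 + 0.00144 + 0.00202) = 0.0761
Q = 0.443, so δQ = 0.0761 × 0.443 = 0.0337.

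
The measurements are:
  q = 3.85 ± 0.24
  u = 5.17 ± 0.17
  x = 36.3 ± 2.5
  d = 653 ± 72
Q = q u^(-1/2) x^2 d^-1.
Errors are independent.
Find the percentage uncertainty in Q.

Products/powers → add relative errors in quadrature, weighted by exponent:
  (1·δq/q)² = (1×0.0623)² = 0.00389;  (−½·δu/u)² = (-0.5×0.0329)² = 0.000270;  (2·δx/x)² = (2×0.0689)² = 0.0190;  (-1·δd/d)² = (-1×0.110)² = 0.0122
δQ/Q = √(0.0353) = 0.188

18.8%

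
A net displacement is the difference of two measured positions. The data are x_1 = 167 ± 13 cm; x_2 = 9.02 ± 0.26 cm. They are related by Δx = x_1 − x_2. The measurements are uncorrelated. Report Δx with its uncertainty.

158 ± 13.0 cm

Sums and differences: (δΔx)² = Σ (cᵢ δxᵢ)².
  (δx_1)² = 169;  (δx_2)² = 0.0676
δΔx = √(169) = 13.0 cm
Δx = 158 cm.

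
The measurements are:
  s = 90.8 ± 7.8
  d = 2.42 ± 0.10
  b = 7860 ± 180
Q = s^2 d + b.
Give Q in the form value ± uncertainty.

27800 ± 3530

Let p = s^2·d = 20000. δp/p = √((2·δs/s)² + (1·δd/d)²) = √(0.0295 + 0.00171) = 0.177, so δp = 3530.
Q = p + b: δQ = √(δp² + δb²) = √(1.24e+07 + 32400) = 3530
Q = 27800.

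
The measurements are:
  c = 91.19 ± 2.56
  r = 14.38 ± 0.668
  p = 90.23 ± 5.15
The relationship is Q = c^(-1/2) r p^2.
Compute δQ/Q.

0.124

Products/powers → add relative errors in quadrature, weighted by exponent:
  (−½·δc/c)² = (-0.5×0.0281)² = 0.000197;  (1·δr/r)² = (1×0.0465)² = 0.00216;  (2·δp/p)² = (2×0.0571)² = 0.0130
δQ/Q = √(0.0154) = 0.124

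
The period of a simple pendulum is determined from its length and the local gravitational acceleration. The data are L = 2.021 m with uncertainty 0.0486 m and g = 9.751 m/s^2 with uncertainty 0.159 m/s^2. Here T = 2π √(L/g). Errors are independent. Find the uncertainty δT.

0.0416 s

Since T is a product/quotient, work with relative uncertainties:
  (½·δL/L)² = (0.5×0.0240)² = 0.000145;  (−½·δg/g)² = (-0.5×0.0163)² = 6.65e-05
δT/T = √(0.000211) = 0.0145
T = 2.860 s, so δT = 0.0145 × 2.860 = 0.0416 s.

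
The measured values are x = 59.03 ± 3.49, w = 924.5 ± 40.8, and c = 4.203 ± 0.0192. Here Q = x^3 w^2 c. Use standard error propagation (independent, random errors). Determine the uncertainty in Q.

1.46e+11

Each factor contributes (exponent × relative error)² to (δQ/Q)²:
  (3·δx/x)² = (3×0.0591)² = 0.0315;  (2·δw/w)² = (2×0.0441)² = 0.00779;  (1·δc/c)² = (1×0.00457)² = 2.09e-05
δQ/Q = √(0.0393) = 0.198
Q = 7.389e+11, so δQ = 0.198 × 7.389e+11 = 1.46e+11.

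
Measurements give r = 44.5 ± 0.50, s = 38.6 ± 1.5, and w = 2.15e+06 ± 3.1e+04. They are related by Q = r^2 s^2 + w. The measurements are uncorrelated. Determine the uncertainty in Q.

2.41e+05

Let p = r^2·s^2 = 2.95e+06. δp/p = √((2·δr/r)² + (2·δs/s)²) = √(0.000505 + 0.00604) = 0.0809, so δp = 2.39e+05.
Q = p + w: δQ = √(δp² + δw²) = √(5.7e+10 + 9.61e+08) = 2.41e+05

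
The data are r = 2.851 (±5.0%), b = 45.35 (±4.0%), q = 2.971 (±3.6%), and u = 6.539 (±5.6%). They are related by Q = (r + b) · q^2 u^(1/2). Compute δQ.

93.5

Let w = r + b = 48.20. δw = √(δr² + δb²) = √(0.0203 + 3.29) = 1.82, so δw/w = 0.0378.
Q is then a monomial in w, q, u:
δQ/Q = √((δw/w)² + (2·δq/q)² + (½·δu/u)²) = √(0.00143 + 0.00518 + 0.000784) = 0.0860
Q = 1088, so δQ = 0.0860 × 1088 = 93.5.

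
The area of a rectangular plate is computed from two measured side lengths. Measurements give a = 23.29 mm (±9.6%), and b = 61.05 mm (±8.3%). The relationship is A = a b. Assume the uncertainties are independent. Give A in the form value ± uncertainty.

For a monomial A ∝ a, b, fractional errors add in quadrature:
  (1·δa/a)² = (1×0.0960)² = 0.00922;  (1·δb/b)² = (1×0.0830)² = 0.00689
δA/A = √(0.0161) = 0.127
A = 1422 mm^2, so δA = 0.127 × 1422 = 180 mm^2.

1422 ± 180 mm^2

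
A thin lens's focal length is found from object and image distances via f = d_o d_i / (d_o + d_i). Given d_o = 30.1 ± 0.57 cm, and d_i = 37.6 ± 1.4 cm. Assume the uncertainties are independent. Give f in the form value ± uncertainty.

∂f/∂d_o = (d_i/(d_o+d_i))² = 0.308;  ∂f/∂d_i = (d_o/(d_o+d_i))² = 0.198
δf = √((∂f/∂d_o · δd_o)² + (∂f/∂d_i · δd_i)²) = √(0.0309 + 0.0766) = 0.328 cm
f = 16.7 cm.

16.7 ± 0.328 cm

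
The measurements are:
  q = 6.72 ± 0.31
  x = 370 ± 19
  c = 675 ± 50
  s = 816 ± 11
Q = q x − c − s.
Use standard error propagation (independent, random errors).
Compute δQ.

179

Let p = q·x = 2490. δp/p = √((1·δq/q)² + (1·δx/x)²) = √(0.00213 + 0.00264) = 0.0690, so δp = 172.
Q = p − c − s: δQ = √(δp² + δc² + δs²) = √(29500 + 2500 + 121) = 179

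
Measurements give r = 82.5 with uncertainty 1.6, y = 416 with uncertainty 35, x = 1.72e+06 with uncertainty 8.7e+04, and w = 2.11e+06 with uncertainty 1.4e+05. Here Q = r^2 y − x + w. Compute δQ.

3.1e+05

Let p = r^2·y = 2.83e+06. δp/p = √((2·δr/r)² + (1·δy/y)²) = √(0.00150 + 0.00708) = 0.0926, so δp = 2.62e+05.
Q = p − x + w: δQ = √(δp² + δx² + δw²) = √(6.88e+10 + 7.57e+09 + 1.96e+10) = 3.1e+05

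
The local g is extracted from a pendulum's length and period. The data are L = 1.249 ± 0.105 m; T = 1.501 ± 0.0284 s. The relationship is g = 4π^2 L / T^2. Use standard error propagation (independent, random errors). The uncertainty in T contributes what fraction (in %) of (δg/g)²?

16.8%

(δg/g)² = (1·δL/L)² + (-2·δT/T)²
  L term: (1×0.0841)² = 0.00707
  T term: (-2×0.0189)² = 0.00143
Total = 0.00850. Share from T = 0.00143/0.00850 = 0.168.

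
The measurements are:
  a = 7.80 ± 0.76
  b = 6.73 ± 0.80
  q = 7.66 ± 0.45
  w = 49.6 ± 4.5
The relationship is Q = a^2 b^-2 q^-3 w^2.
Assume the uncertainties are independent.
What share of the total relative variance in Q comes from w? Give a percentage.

(δQ/Q)² = (2·δa/a)² + (-2·δb/b)² + (-3·δq/q)² + (2·δw/w)²
  a term: (2×0.0974)² = 0.0380
  b term: (-2×0.119)² = 0.0565
  q term: (-3×0.0587)² = 0.0311
  w term: (2×0.0907)² = 0.0329
Total = 0.158. Share from w = 0.0329/0.158 = 0.208.

20.8%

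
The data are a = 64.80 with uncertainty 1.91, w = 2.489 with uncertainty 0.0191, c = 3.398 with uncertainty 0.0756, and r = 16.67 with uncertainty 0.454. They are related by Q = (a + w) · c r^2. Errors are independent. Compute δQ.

4150

Let u = a + w = 67.29. δu = √(δa² + δw²) = √(3.65 + 0.000365) = 1.91, so δu/u = 0.0284.
Q is then a monomial in u, c, r:
δQ/Q = √((δu/u)² + (1·δc/c)² + (2·δr/r)²) = √(0.000806 + 0.000495 + 0.00297) = 0.0653
Q = 63540, so δQ = 0.0653 × 63540 = 4150.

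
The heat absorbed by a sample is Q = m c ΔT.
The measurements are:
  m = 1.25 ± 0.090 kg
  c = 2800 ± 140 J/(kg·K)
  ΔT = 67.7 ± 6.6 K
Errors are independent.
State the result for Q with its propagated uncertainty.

Since Q is a product/quotient, work with relative uncertainties:
  (1·δm/m)² = (1×0.0720)² = 0.00518;  (1·δc/c)² = (1×0.0500)² = 0.00250;  (1·δΔT/ΔT)² = (1×0.0975)² = 0.00950
δQ/Q = √(0.0172) = 0.131
Q = 2.37e+05 J, so δQ = 0.131 × 2.37e+05 = 31100 J.

(2.37 ± 0.311) × 10^5 J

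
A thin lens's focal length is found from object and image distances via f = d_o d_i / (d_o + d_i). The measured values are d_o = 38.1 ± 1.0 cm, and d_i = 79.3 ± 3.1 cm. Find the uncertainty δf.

0.561 cm

∂f/∂d_o = (d_i/(d_o+d_i))² = 0.456;  ∂f/∂d_i = (d_o/(d_o+d_i))² = 0.105
δf = √((∂f/∂d_o · δd_o)² + (∂f/∂d_i · δd_i)²) = √(0.208 + 0.107) = 0.561 cm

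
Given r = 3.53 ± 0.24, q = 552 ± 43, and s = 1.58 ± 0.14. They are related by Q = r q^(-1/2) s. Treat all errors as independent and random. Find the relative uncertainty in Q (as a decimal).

0.118

For a monomial Q ∝ r, q^(-1/2), s, fractional errors add in quadrature:
  (1·δr/r)² = (1×0.0680)² = 0.00462;  (−½·δq/q)² = (-0.5×0.0779)² = 0.00152;  (1·δs/s)² = (1×0.0886)² = 0.00785
δQ/Q = √(0.0140) = 0.118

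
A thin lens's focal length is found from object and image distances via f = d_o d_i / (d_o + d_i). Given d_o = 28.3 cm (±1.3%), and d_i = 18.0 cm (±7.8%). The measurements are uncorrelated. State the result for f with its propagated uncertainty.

11.0 ± 0.527 cm

∂f/∂d_o = (d_i/(d_o+d_i))² = 0.151;  ∂f/∂d_i = (d_o/(d_o+d_i))² = 0.374
δf = √((∂f/∂d_o · δd_o)² + (∂f/∂d_i · δd_i)²) = √(0.00309 + 0.275) = 0.527 cm
f = 11.0 cm.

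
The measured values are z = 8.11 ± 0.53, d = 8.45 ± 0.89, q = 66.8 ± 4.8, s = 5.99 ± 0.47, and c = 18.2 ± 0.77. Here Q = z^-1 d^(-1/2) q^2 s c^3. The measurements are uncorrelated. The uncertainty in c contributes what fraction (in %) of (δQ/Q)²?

(δQ/Q)² = (-1·δz/z)² + (−½·δd/d)² + (2·δq/q)² + (1·δs/s)² + (3·δc/c)²
  z term: (-1×0.0654)² = 0.00427
  d term: (-0.5×0.105)² = 0.00277
  q term: (2×0.0719)² = 0.0207
  s term: (1×0.0785)² = 0.00616
  c term: (3×0.0423)² = 0.0161
Total = 0.0500. Share from c = 0.0161/0.0500 = 0.322.

32.2%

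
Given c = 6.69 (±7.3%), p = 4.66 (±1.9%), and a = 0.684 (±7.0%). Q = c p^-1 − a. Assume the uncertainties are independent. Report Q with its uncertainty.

0.752 ± 0.118

Let w = c·p^-1 = 1.44. δw/w = √((1·δc/c)² + (-1·δp/p)²) = √(0.00533 + 0.000361) = 0.0754, so δw = 0.108.
Q = w − a: δQ = √(δw² + δa²) = √(0.0117 + 0.00229) = 0.118
Q = 0.752.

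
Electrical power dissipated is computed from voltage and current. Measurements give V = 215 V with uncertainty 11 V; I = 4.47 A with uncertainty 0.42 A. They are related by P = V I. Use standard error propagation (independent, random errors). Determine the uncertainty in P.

103 W

For a monomial P ∝ V, I, fractional errors add in quadrature:
  (1·δV/V)² = (1×0.0512)² = 0.00262;  (1·δI/I)² = (1×0.0940)² = 0.00883
δP/P = √(0.0114) = 0.107
P = 961 W, so δP = 0.107 × 961 = 103 W.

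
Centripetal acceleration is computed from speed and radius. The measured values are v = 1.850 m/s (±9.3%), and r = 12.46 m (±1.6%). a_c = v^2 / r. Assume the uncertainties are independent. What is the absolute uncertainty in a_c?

Products/powers → add relative errors in quadrature, weighted by exponent:
  (2·δv/v)² = (2×0.0930)² = 0.0346;  (-1·δr/r)² = (-1×0.0160)² = 0.000256
δa_c/a_c = √(0.0349) = 0.187
a_c = 0.2747 m/s^2, so δa_c = 0.187 × 0.2747 = 0.0513 m/s^2.

0.0513 m/s^2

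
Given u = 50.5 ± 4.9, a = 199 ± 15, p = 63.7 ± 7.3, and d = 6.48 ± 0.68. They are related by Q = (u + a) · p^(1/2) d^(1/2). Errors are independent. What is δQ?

Let w = u + a = 250. δw = √(δu² + δa²) = √(24.0 + 225) = 15.8, so δw/w = 0.0632.
Q is then a monomial in w, p, d:
δQ/Q = √((δw/w)² + (½·δp/p)² + (½·δd/d)²) = √(0.00400 + 0.00328 + 0.00275) = 0.100
Q = 5070, so δQ = 0.100 × 5070 = 508.

508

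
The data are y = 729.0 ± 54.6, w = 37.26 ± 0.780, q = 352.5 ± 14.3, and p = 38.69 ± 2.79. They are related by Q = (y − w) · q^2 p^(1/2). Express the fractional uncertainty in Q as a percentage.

11.9%

Let u = y − w = 691.7. δu = √(δy² + δw²) = √(2980 + 0.608) = 54.6, so δu/u = 0.0789.
Q is then a monomial in u, q, p:
δQ/Q = √((δu/u)² + (2·δq/q)² + (½·δp/p)²) = √(0.00623 + 0.00658 + 0.00130) = 0.119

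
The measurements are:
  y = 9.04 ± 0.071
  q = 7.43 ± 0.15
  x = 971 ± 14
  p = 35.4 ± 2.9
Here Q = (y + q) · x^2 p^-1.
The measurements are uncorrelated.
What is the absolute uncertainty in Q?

38400

Let u = y + q = 16.5. δu = √(δy² + δq²) = √(0.00504 + 0.0225) = 0.166, so δu/u = 0.0101.
Q is then a monomial in u, x, p:
δQ/Q = √((δu/u)² + (2·δx/x)² + (-1·δp/p)²) = √(0.000102 + 0.000832 + 0.00671) = 0.0874
Q = 4.39e+05, so δQ = 0.0874 × 4.39e+05 = 38400.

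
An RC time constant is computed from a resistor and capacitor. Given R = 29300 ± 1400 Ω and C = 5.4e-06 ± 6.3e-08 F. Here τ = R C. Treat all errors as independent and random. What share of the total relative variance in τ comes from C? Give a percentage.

(δτ/τ)² = (1·δR/R)² + (1·δC/C)²
  R term: (1×0.0478)² = 0.00228
  C term: (1×0.0117)² = 0.000136
Total = 0.00242. Share from C = 0.000136/0.00242 = 0.0563.

5.63%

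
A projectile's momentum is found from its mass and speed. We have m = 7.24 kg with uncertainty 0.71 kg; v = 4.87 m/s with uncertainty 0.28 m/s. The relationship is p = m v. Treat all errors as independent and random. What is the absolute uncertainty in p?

4.01 kg·m/s

p is a product of powers, so relative uncertainties combine in quadrature:
  (1·δm/m)² = (1×0.0981)² = 0.00962;  (1·δv/v)² = (1×0.0575)² = 0.00331
δp/p = √(0.0129) = 0.114
p = 35.3 kg·m/s, so δp = 0.114 × 35.3 = 4.01 kg·m/s.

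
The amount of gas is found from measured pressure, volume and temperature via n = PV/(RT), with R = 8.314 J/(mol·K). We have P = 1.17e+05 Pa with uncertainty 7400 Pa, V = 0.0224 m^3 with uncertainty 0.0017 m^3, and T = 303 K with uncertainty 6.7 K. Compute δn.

Since n is a product/quotient, work with relative uncertainties:
  (1·δP/P)² = (1×0.0632)² = 0.00400;  (1·δV/V)² = (1×0.0759)² = 0.00576;  (-1·δT/T)² = (-1×0.0221)² = 0.000489
δn/n = √(0.0102) = 0.101
n = 1.04 mol, so δn = 0.101 × 1.04 = 0.105 mol.

0.105 mol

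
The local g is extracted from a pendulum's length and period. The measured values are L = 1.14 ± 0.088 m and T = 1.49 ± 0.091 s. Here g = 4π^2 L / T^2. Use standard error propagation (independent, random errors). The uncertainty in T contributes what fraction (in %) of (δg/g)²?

71.5%

(δg/g)² = (1·δL/L)² + (-2·δT/T)²
  L term: (1×0.0772)² = 0.00596
  T term: (-2×0.0611)² = 0.0149
Total = 0.0209. Share from T = 0.0149/0.0209 = 0.715.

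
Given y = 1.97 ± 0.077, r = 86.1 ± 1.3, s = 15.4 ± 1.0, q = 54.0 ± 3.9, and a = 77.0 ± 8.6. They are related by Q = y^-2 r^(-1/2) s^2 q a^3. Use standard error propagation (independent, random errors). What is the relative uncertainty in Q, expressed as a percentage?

Each factor contributes (exponent × relative error)² to (δQ/Q)²:
  (-2·δy/y)² = (-2×0.0391)² = 0.00611;  (−½·δr/r)² = (-0.5×0.0151)² = 5.7e-05;  (2·δs/s)² = (2×0.0649)² = 0.0169;  (1·δq/q)² = (1×0.0722)² = 0.00522;  (3·δa/a)² = (3×0.112)² = 0.112
δQ/Q = √(0.141) = 0.375

37.5%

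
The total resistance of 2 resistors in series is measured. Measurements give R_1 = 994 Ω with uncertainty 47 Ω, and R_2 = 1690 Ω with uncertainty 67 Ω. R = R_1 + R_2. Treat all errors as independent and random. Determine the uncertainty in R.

Absolute uncertainties add in quadrature for a linear combination:
  (δR_1)² = 2210;  (δR_2)² = 4490
δR = √(6700) = 81.8 Ω

81.8 Ω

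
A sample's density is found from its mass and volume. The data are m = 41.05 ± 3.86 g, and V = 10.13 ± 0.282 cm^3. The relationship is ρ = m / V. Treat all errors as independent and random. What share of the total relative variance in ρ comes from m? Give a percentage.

91.9%

(δρ/ρ)² = (1·δm/m)² + (-1·δV/V)²
  m term: (1×0.0940)² = 0.00884
  V term: (-1×0.0278)² = 0.000775
Total = 0.00962. Share from m = 0.00884/0.00962 = 0.919.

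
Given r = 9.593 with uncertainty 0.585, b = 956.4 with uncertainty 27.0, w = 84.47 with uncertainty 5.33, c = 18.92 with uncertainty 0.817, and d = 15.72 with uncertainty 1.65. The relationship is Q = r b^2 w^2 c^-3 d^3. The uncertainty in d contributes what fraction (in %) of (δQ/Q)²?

71.5%

(δQ/Q)² = (1·δr/r)² + (2·δb/b)² + (2·δw/w)² + (-3·δc/c)² + (3·δd/d)²
  r term: (1×0.0610)² = 0.00372
  b term: (2×0.0282)² = 0.00319
  w term: (2×0.0631)² = 0.0159
  c term: (-3×0.0432)² = 0.0168
  d term: (3×0.105)² = 0.0992
Total = 0.139. Share from d = 0.0992/0.139 = 0.715.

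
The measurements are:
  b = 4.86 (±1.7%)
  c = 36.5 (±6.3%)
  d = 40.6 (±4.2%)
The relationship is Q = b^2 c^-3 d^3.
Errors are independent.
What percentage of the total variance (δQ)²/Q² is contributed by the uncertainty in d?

(δQ/Q)² = (2·δb/b)² + (-3·δc/c)² + (3·δd/d)²
  b term: (2×0.0170)² = 0.00116
  c term: (-3×0.0630)² = 0.0357
  d term: (3×0.0420)² = 0.0159
Total = 0.0528. Share from d = 0.0159/0.0528 = 0.301.

30.1%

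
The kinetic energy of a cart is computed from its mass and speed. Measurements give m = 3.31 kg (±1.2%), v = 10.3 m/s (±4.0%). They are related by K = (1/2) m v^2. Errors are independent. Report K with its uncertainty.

176 ± 14.2 J

Each factor contributes (exponent × relative error)² to (δK/K)²:
  (1·δm/m)² = (1×0.0120)² = 0.000144;  (2·δv/v)² = (2×0.0400)² = 0.00640
δK/K = √(0.00654) = 0.0809
K = 176 J, so δK = 0.0809 × 176 = 14.2 J.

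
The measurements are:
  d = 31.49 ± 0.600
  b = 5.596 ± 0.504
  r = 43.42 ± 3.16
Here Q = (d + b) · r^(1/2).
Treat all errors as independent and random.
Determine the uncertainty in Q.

Let u = d + b = 37.09. δu = √(δd² + δb²) = √(0.360 + 0.254) = 0.784, so δu/u = 0.0211.
Q is then a monomial in u, r:
δQ/Q = √((δu/u)² + (½·δr/r)²) = √(0.000446 + 0.00132) = 0.0421
Q = 244.4, so δQ = 0.0421 × 244.4 = 10.3.

10.3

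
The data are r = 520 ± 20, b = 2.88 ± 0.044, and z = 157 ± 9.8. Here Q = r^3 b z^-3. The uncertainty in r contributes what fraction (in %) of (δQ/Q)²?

27.4%

(δQ/Q)² = (3·δr/r)² + (1·δb/b)² + (-3·δz/z)²
  r term: (3×0.0385)² = 0.0133
  b term: (1×0.0153)² = 0.000233
  z term: (-3×0.0624)² = 0.0351
Total = 0.0486. Share from r = 0.0133/0.0486 = 0.274.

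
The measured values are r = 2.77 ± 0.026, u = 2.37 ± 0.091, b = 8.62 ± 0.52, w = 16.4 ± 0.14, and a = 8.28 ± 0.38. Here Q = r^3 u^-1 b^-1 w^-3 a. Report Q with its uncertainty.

0.00195 ± 0.000182

Each factor contributes (exponent × relative error)² to (δQ/Q)²:
  (3·δr/r)² = (3×0.00939)² = 0.000793;  (-1·δu/u)² = (-1×0.0384)² = 0.00147;  (-1·δb/b)² = (-1×0.0603)² = 0.00364;  (-3·δw/w)² = (-3×0.00854)² = 0.000656;  (1·δa/a)² = (1×0.0459)² = 0.00211
δQ/Q = √(0.00867) = 0.0931
Q = 0.00195, so δQ = 0.0931 × 0.00195 = 0.000182.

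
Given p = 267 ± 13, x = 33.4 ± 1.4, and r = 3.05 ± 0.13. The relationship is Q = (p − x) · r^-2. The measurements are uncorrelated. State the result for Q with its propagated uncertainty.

25.1 ± 2.56

Let u = p − x = 234. δu = √(δp² + δx²) = √(169 + 1.96) = 13.1, so δu/u = 0.0560.
Q is then a monomial in u, r:
δQ/Q = √((δu/u)² + (-2·δr/r)²) = √(0.00313 + 0.00727) = 0.102
Q = 25.1, so δQ = 0.102 × 25.1 = 2.56.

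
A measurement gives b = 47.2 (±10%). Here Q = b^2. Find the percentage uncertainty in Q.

Relative error in a monomial: (δQ/Q)² = Σ (nᵢ · δxᵢ/xᵢ)².
  (2·δb/b)² = (2×0.100)² = 0.0400
δQ/Q = √(0.0400) = 0.200

20.0%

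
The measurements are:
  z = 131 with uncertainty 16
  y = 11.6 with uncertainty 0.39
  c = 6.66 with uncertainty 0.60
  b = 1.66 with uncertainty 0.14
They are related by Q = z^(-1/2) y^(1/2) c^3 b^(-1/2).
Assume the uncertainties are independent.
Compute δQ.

Since Q is a product/quotient, work with relative uncertainties:
  (−½·δz/z)² = (-0.5×0.122)² = 0.00373;  (½·δy/y)² = (0.5×0.0336)² = 0.000283;  (3·δc/c)² = (3×0.0901)² = 0.0730;  (−½·δb/b)² = (-0.5×0.0843)² = 0.00178
δQ/Q = √(0.0788) = 0.281
Q = 68.2, so δQ = 0.281 × 68.2 = 19.2.

19.2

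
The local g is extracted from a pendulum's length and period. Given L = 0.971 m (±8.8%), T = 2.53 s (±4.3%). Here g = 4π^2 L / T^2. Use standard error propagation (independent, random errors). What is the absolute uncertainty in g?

Since g is a product/quotient, work with relative uncertainties:
  (1·δL/L)² = (1×0.0880)² = 0.00774;  (-2·δT/T)² = (-2×0.0430)² = 0.00740
δg/g = √(0.0151) = 0.123
g = 5.99 m/s^2, so δg = 0.123 × 5.99 = 0.737 m/s^2.

0.737 m/s^2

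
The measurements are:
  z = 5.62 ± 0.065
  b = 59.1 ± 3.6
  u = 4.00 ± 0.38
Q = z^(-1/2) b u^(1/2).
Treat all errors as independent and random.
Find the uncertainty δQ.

Relative error in a monomial: (δQ/Q)² = Σ (nᵢ · δxᵢ/xᵢ)².
  (−½·δz/z)² = (-0.5×0.0116)² = 3.34e-05;  (1·δb/b)² = (1×0.0609)² = 0.00371;  (½·δu/u)² = (0.5×0.0950)² = 0.00226
δQ/Q = √(0.00600) = 0.0775
Q = 49.9, so δQ = 0.0775 × 49.9 = 3.86.

3.86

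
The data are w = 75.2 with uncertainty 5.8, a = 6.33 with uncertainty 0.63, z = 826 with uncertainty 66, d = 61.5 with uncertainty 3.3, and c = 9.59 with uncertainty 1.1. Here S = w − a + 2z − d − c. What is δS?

Each term contributes (cᵢ δxᵢ)² to (δS)²:
  (δw)² = 33.6;  (δa)² = 0.397;  (2·δz)² = 17400;  (δd)² = 10.9;  (δc)² = 1.21
δS = √(17500) = 132

132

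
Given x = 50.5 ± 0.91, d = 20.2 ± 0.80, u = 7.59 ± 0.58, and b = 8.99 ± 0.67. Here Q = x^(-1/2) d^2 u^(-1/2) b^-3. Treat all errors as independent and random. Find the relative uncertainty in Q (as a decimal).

Each factor contributes (exponent × relative error)² to (δQ/Q)²:
  (−½·δx/x)² = (-0.5×0.0180)² = 8.12e-05;  (2·δd/d)² = (2×0.0396)² = 0.00627;  (−½·δu/u)² = (-0.5×0.0764)² = 0.00146;  (-3·δb/b)² = (-3×0.0745)² = 0.0500
δQ/Q = √(0.0578) = 0.240

0.240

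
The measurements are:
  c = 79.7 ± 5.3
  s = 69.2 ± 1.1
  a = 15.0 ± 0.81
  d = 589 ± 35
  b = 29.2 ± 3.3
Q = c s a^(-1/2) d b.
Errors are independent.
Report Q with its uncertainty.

(2.45 ± 0.361) × 10^7

Relative error in a monomial: (δQ/Q)² = Σ (nᵢ · δxᵢ/xᵢ)².
  (1·δc/c)² = (1×0.0665)² = 0.00442;  (1·δs/s)² = (1×0.0159)² = 0.000253;  (−½·δa/a)² = (-0.5×0.0540)² = 0.000729;  (1·δd/d)² = (1×0.0594)² = 0.00353;  (1·δb/b)² = (1×0.113)² = 0.0128
δQ/Q = √(0.0217) = 0.147
Q = 2.45e+07, so δQ = 0.147 × 2.45e+07 = 3.61e+06.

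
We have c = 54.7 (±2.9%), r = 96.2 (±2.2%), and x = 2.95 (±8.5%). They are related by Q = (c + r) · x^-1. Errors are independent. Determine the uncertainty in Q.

4.44

Let u = c + r = 151. δu = √(δc² + δr²) = √(2.52 + 4.48) = 2.64, so δu/u = 0.0175.
Q is then a monomial in u, x:
δQ/Q = √((δu/u)² + (-1·δx/x)²) = √(0.000307 + 0.00723) = 0.0868
Q = 51.2, so δQ = 0.0868 × 51.2 = 4.44.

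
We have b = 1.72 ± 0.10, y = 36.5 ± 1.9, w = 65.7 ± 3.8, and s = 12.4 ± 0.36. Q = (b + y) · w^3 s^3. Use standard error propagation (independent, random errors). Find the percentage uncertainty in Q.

Let u = b + y = 38.2. δu = √(δb² + δy²) = √(0.0100 + 3.61) = 1.90, so δu/u = 0.0498.
Q is then a monomial in u, w, s:
δQ/Q = √((δu/u)² + (3·δw/w)² + (3·δs/s)²) = √(0.00248 + 0.0301 + 0.00759) = 0.200

20.0%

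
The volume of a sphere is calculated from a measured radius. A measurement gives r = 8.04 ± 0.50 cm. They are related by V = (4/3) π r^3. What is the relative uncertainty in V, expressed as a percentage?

Products/powers → add relative errors in quadrature, weighted by exponent:
  (3·δr/r)² = (3×0.0622)² = 0.0348
δV/V = √(0.0348) = 0.187

18.7%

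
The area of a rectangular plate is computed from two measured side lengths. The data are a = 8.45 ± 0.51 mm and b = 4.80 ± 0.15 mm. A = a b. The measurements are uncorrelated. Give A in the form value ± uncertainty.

A is a product of powers, so relative uncertainties combine in quadrature:
  (1·δa/a)² = (1×0.0604)² = 0.00364;  (1·δb/b)² = (1×0.0312)² = 0.000977
δA/A = √(0.00462) = 0.0680
A = 40.6 mm^2, so δA = 0.0680 × 40.6 = 2.76 mm^2.

40.6 ± 2.76 mm^2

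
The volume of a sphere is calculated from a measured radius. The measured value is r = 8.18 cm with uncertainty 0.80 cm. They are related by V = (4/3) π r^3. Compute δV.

V is a product of powers, so relative uncertainties combine in quadrature:
  (3·δr/r)² = (3×0.0978)² = 0.0861
δV/V = √(0.0861) = 0.293
V = 2290 cm^3, so δV = 0.293 × 2290 = 673 cm^3.

673 cm^3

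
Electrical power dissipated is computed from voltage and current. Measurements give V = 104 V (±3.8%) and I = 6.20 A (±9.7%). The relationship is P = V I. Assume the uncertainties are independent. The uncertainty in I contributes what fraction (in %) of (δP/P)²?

86.7%

(δP/P)² = (1·δV/V)² + (1·δI/I)²
  V term: (1×0.0380)² = 0.00144
  I term: (1×0.0970)² = 0.00941
Total = 0.0109. Share from I = 0.00941/0.0109 = 0.867.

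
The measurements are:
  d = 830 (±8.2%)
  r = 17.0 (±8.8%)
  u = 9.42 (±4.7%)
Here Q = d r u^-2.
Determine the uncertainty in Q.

For a monomial Q ∝ d, r, u^-2, fractional errors add in quadrature:
  (1·δd/d)² = (1×0.0820)² = 0.00672;  (1·δr/r)² = (1×0.0880)² = 0.00774;  (-2·δu/u)² = (-2×0.0470)² = 0.00884
δQ/Q = √(0.0233) = 0.153
Q = 159, so δQ = 0.153 × 159 = 24.3.

24.3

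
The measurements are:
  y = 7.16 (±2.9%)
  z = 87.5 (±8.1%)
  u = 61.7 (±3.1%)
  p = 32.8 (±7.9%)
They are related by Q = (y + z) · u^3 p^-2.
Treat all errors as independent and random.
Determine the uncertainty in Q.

Let w = y + z = 94.7. δw = √(δy² + δz²) = √(0.0431 + 50.2) = 7.09, so δw/w = 0.0749.
Q is then a monomial in w, u, p:
δQ/Q = √((δw/w)² + (3·δu/u)² + (-2·δp/p)²) = √(0.00561 + 0.00865 + 0.0250) = 0.198
Q = 20700, so δQ = 0.198 × 20700 = 4090.

4090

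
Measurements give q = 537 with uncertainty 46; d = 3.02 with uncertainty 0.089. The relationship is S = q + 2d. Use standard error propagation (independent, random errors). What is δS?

46.0

Absolute uncertainties add in quadrature for a linear combination:
  (δq)² = 2120;  (2·δd)² = 0.0317
δS = √(2120) = 46.0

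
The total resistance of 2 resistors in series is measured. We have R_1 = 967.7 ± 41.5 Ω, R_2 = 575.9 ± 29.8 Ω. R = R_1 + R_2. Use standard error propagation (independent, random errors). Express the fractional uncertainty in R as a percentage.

Each term contributes (cᵢ δxᵢ)² to (δR)²:
  (δR_1)² = 1720;  (δR_2)² = 888
δR = √(2610) = 51.1 Ω
R = 1544 Ω, so δR/R = 51.1/1544 = 0.0331.

3.31%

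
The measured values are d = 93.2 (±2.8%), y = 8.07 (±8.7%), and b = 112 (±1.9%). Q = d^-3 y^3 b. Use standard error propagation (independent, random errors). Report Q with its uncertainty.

Since Q is a product/quotient, work with relative uncertainties:
  (-3·δd/d)² = (-3×0.0280)² = 0.00706;  (3·δy/y)² = (3×0.0870)² = 0.0681;  (1·δb/b)² = (1×0.0190)² = 0.000361
δQ/Q = √(0.0755) = 0.275
Q = 0.0727, so δQ = 0.275 × 0.0727 = 0.0200.

0.0727 ± 0.0200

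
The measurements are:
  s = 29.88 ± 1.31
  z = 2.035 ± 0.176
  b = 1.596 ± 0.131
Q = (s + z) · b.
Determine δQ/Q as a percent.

Let u = s + z = 31.91. δu = √(δs² + δz²) = √(1.72 + 0.0310) = 1.32, so δu/u = 0.0414.
Q is then a monomial in u, b:
δQ/Q = √((δu/u)² + (1·δb/b)²) = √(0.00172 + 0.00674) = 0.0919

9.19%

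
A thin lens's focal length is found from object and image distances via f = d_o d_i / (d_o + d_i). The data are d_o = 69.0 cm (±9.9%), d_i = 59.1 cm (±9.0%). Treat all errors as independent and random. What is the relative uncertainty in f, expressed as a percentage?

∂f/∂d_o = (d_i/(d_o+d_i))² = 0.213;  ∂f/∂d_i = (d_o/(d_o+d_i))² = 0.290
δf = √((∂f/∂d_o · δd_o)² + (∂f/∂d_i · δd_i)²) = √(2.11 + 2.38) = 2.12 cm
f = 31.8 cm, so δf/f = 2.12/31.8 = 0.0666.

6.66%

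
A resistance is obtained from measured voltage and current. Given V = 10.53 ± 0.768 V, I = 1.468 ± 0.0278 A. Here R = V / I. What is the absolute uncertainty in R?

0.541 Ω

Products/powers → add relative errors in quadrature, weighted by exponent:
  (1·δV/V)² = (1×0.0729)² = 0.00532;  (-1·δI/I)² = (-1×0.0189)² = 0.000359
δR/R = √(0.00568) = 0.0754
R = 7.173 Ω, so δR = 0.0754 × 7.173 = 0.541 Ω.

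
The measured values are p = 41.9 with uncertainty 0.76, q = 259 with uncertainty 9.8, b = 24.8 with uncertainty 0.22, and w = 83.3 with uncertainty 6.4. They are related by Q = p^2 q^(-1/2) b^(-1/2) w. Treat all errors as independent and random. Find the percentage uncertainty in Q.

8.72%

For a monomial Q ∝ p^2, q^(-1/2), b^(-1/2), w, fractional errors add in quadrature:
  (2·δp/p)² = (2×0.0181)² = 0.00132;  (−½·δq/q)² = (-0.5×0.0378)² = 0.000358;  (−½·δb/b)² = (-0.5×0.00887)² = 1.97e-05;  (1·δw/w)² = (1×0.0768)² = 0.00590
δQ/Q = √(0.00760) = 0.0872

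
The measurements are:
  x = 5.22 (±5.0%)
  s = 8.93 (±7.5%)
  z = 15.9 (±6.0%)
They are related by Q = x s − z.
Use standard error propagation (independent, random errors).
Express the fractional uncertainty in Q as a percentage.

Let p = x·s = 46.6. δp/p = √((1·δx/x)² + (1·δs/s)²) = √(0.00250 + 0.00562) = 0.0901, so δp = 4.20.
Q = p − z: δQ = √(δp² + δz²) = √(17.7 + 0.910) = 4.31
Q = 30.7, so δQ/Q = 4.31/30.7 = 0.140.

14.0%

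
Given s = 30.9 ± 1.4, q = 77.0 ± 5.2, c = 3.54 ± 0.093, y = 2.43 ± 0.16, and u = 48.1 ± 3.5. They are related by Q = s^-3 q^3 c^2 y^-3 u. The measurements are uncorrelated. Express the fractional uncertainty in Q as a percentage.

Q is a product of powers, so relative uncertainties combine in quadrature:
  (-3·δs/s)² = (-3×0.0453)² = 0.0185;  (3·δq/q)² = (3×0.0675)² = 0.0410;  (2·δc/c)² = (2×0.0263)² = 0.00276;  (-3·δy/y)² = (-3×0.0658)² = 0.0390;  (1·δu/u)² = (1×0.0728)² = 0.00529
δQ/Q = √(0.107) = 0.326

32.6%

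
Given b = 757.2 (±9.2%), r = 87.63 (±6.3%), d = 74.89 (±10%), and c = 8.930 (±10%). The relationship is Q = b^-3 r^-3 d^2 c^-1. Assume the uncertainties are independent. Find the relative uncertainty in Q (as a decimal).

Relative error in a monomial: (δQ/Q)² = Σ (nᵢ · δxᵢ/xᵢ)².
  (-3·δb/b)² = (-3×0.0920)² = 0.0762;  (-3·δr/r)² = (-3×0.0630)² = 0.0357;  (2·δd/d)² = (2×0.100)² = 0.0400;  (-1·δc/c)² = (-1×0.100)² = 0.0100
δQ/Q = √(0.162) = 0.402

0.402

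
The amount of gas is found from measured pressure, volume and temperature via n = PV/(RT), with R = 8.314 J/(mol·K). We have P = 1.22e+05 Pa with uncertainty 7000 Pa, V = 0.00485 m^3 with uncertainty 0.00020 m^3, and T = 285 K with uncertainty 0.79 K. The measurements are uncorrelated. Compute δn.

0.0177 mol

n is a product of powers, so relative uncertainties combine in quadrature:
  (1·δP/P)² = (1×0.0574)² = 0.00329;  (1·δV/V)² = (1×0.0412)² = 0.00170;  (-1·δT/T)² = (-1×0.00277)² = 7.68e-06
δn/n = √(0.00500) = 0.0707
n = 0.250 mol, so δn = 0.0707 × 0.250 = 0.0177 mol.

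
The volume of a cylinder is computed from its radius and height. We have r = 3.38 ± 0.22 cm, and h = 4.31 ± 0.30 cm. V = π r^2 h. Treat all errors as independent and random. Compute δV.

22.8 cm^3

Since V is a product/quotient, work with relative uncertainties:
  (2·δr/r)² = (2×0.0651)² = 0.0169;  (1·δh/h)² = (1×0.0696)² = 0.00484
δV/V = √(0.0218) = 0.148
V = 155 cm^3, so δV = 0.148 × 155 = 22.8 cm^3.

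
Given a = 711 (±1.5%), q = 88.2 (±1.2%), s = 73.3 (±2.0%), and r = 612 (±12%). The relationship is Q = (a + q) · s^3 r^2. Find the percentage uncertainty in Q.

24.8%

Let u = a + q = 799. δu = √(δa² + δq²) = √(114 + 1.12) = 10.7, so δu/u = 0.0134.
Q is then a monomial in u, s, r:
δQ/Q = √((δu/u)² + (3·δs/s)² + (2·δr/r)²) = √(0.000180 + 0.00360 + 0.0576) = 0.248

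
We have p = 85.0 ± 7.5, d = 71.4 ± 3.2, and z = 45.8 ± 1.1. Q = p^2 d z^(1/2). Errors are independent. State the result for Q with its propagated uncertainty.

(3.49 ± 0.637) × 10^6

Products/powers → add relative errors in quadrature, weighted by exponent:
  (2·δp/p)² = (2×0.0882)² = 0.0311;  (1·δd/d)² = (1×0.0448)² = 0.00201;  (½·δz/z)² = (0.5×0.0240)² = 0.000144
δQ/Q = √(0.0333) = 0.182
Q = 3.49e+06, so δQ = 0.182 × 3.49e+06 = 6.37e+05.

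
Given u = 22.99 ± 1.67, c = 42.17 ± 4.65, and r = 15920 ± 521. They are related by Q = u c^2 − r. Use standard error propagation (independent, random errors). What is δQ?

Let p = u·c^2 = 40880. δp/p = √((1·δu/u)² + (2·δc/c)²) = √(0.00528 + 0.0486) = 0.232, so δp = 9490.
Q = p − r: δQ = √(δp² + δr²) = √(9.01e+07 + 2.71e+05) = 9510

9510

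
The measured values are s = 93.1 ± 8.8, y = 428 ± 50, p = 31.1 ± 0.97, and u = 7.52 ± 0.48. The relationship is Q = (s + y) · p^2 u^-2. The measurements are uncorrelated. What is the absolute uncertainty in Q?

1540

Let w = s + y = 521. δw = √(δs² + δy²) = √(77.4 + 2500) = 50.8, so δw/w = 0.0974.
Q is then a monomial in w, p, u:
δQ/Q = √((δw/w)² + (2·δp/p)² + (-2·δu/u)²) = √(0.00949 + 0.00389 + 0.0163) = 0.172
Q = 8910, so δQ = 0.172 × 8910 = 1540.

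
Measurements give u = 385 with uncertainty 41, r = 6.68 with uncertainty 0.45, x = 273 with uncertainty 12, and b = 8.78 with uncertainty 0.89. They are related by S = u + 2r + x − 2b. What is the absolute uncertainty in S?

42.8

For a sum/difference, combine absolute errors in quadrature:
  (δu)² = 1680;  (2·δr)² = 0.810;  (δx)² = 144;  (2·δb)² = 3.17
δS = √(1830) = 42.8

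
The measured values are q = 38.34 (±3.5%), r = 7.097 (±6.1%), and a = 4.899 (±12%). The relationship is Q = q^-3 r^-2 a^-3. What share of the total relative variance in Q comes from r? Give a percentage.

9.57%

(δQ/Q)² = (-3·δq/q)² + (-2·δr/r)² + (-3·δa/a)²
  q term: (-3×0.0350)² = 0.0110
  r term: (-2×0.0610)² = 0.0149
  a term: (-3×0.120)² = 0.130
Total = 0.156. Share from r = 0.0149/0.156 = 0.0957.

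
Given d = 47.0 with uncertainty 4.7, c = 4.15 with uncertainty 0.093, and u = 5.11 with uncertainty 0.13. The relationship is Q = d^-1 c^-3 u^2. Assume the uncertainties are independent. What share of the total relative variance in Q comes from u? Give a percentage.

15.1%

(δQ/Q)² = (-1·δd/d)² + (-3·δc/c)² + (2·δu/u)²
  d term: (-1×0.100)² = 0.0100
  c term: (-3×0.0224)² = 0.00452
  u term: (2×0.0254)² = 0.00259
Total = 0.0171. Share from u = 0.00259/0.0171 = 0.151.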